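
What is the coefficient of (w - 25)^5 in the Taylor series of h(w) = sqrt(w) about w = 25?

7/500000000

[(w - 25)^0] = 5;  [(w - 25)^1] = 1/10;  [(w - 25)^2] = -1/1000;  [(w - 25)^3] = 1/50000;  [(w - 25)^4] = -1/2000000;  [(w - 25)^5] = 7/500000000.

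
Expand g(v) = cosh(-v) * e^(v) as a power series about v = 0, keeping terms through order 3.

Write out both Maclaurin series and multiply, keeping only the needed powers.
g(0) = 1
g′(0) = 1
g′′(0) = 2
g′′′(0) = 4
Then c_k = g^(k)(0)/k! gives each Taylor coefficient.

2*v^3/3 + v^2 + v + 1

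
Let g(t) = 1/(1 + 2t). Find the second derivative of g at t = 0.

From the series, [t^2] g = 4; multiply by 2! = 2 to get 8.

8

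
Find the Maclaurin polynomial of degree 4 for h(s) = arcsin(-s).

[s^0] = 0;  [s^1] = -1;  [s^2] = 0;  [s^3] = -1/6;  [s^4] = 0.

-s^3/6 - s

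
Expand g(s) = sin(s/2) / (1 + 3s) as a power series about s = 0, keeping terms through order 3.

Multiply the two series term by term and collect like powers.
[s^0] = 0;  [s^1] = 1/2;  [s^2] = -3/2;  [s^3] = 215/48.

215*s^3/48 - 3*s^2/2 + s/2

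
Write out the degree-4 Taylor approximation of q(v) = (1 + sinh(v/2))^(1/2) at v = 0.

Substitute the inner expansion into the outer series and collect powers.

-31*v^4/6144 + 7*v^3/384 - v^2/32 + v/4 + 1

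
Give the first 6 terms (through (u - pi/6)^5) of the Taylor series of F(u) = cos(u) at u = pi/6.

-(u - pi/6)^5/240 + sqrt(3)*(u - pi/6)^4/48 + (u - pi/6)^3/12 - sqrt(3)*(u - pi/6)^2/4 - (u - pi/6)/2 + sqrt(3)/2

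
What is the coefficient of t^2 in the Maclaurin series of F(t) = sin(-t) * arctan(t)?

-1

Multiply the two series term by term and collect like powers.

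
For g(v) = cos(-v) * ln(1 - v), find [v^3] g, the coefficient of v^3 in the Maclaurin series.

1/6

Expand each factor separately, then convolve coefficients.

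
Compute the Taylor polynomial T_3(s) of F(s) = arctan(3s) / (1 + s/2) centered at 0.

-33*s^3/4 - 3*s^2/2 + 3*s

Multiply the two series term by term and collect like powers.
[s^0] = 0;  [s^1] = 3;  [s^2] = -3/2;  [s^3] = -33/4.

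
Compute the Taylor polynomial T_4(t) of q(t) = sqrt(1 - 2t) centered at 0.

q(0) = 1
q′(0) = -1
q′′(0) = -1
q′′′(0) = -3
q^(4)(0) = -15

-5*t^4/8 - t^3/2 - t^2/2 - t + 1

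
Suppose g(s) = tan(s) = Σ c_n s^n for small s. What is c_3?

g(0) = 0
g′(0) = 1
g′′(0) = 0
g′′′(0) = 2
So c_3 = g′′′(0)/3! = 1/3.

1/3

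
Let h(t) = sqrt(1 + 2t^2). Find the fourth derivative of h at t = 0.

The coefficient of t^4 in the expansion is -1/2, so h^(4)(0) = 4! * (-1/2) = -12.

-12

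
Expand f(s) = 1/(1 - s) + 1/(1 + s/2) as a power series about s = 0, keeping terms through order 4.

17*s^4/16 + 7*s^3/8 + 5*s^2/4 + s/2 + 2

Add the two expansions coefficient-wise.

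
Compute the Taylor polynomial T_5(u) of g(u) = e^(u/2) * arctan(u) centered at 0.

103*u^5/640 - 7*u^4/48 - 5*u^3/24 + u^2/2 + u

Multiply the two series term by term and collect like powers.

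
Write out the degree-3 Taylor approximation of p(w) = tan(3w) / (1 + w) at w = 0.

Multiply the two series term by term and collect like powers.
p(0) = 0
p′(0) = 3
p′′(0) = -6
p′′′(0) = 72
Then c_k = p^(k)(0)/k! gives each Taylor coefficient.

12*w^3 - 3*w^2 + 3*w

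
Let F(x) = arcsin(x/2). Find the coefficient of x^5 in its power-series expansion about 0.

3/1280

[x^0] = 0;  [x^1] = 1/2;  [x^2] = 0;  [x^3] = 1/48;  [x^4] = 0;  [x^5] = 3/1280.
So c_5 = F^(5)(0)/5! = 3/1280.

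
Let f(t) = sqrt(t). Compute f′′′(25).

3/25000

From the series, [(t - 25)^3] f = 1/50000; multiply by 3! = 6 to get 3/25000.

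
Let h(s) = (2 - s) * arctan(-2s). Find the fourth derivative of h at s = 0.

-64

Multiply each power in the prefactor through the base expansion.
From the series, [s^4] h = -8/3; multiply by 4! = 24 to get -64.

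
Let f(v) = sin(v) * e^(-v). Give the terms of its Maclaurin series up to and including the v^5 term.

-v^5/30 + v^3/3 - v^2 + v

Write out both Maclaurin series and multiply, keeping only the needed powers.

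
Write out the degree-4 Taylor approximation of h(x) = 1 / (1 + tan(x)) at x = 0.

Use the geometric series for the reciprocal, then substitute.
[x^0] = 1;  [x^1] = -1;  [x^2] = 1;  [x^3] = -4/3;  [x^4] = 5/3.

5*x^4/3 - 4*x^3/3 + x^2 - x + 1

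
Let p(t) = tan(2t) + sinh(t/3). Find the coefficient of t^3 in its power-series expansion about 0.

Expand each term separately and add.
p(0) = 0
p′(0) = 7/3
p′′(0) = 0
p′′′(0) = 433/27

433/162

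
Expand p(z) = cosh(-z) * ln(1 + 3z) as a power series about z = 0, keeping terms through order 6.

Expand each factor separately, then convolve coefficients.
[z^0] = 0;  [z^1] = 3;  [z^2] = -9/2;  [z^3] = 21/2;  [z^4] = -45/2;  [z^5] = 2129/40;  [z^6] = -2109/16.

-2109*z^6/16 + 2129*z^5/40 - 45*z^4/2 + 21*z^3/2 - 9*z^2/2 + 3*z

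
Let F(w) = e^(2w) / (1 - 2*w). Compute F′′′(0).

128

Multiply the numerator's expansion by the denominator's geometric series.
The coefficient of w^3 in the expansion is 64/3, so F′′′(0) = 3! * (64/3) = 128.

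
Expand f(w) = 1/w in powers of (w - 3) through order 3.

-(w - 3)^3/81 + (w - 3)^2/27 - (w - 3)/9 + 1/3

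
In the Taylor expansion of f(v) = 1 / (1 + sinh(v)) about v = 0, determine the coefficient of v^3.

Use the geometric series for the reciprocal, then substitute.

-7/6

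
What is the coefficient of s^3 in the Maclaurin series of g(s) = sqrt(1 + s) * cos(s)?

-3/16

Take the Cauchy product of the two expansions.
g(0) = 1
g′(0) = 1/2
g′′(0) = -5/4
g′′′(0) = -9/8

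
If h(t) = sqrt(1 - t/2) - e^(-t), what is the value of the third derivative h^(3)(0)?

61/64

Expand each term separately and add.
From the series, [t^3] h = 61/384; multiply by 3! = 6 to get 61/64.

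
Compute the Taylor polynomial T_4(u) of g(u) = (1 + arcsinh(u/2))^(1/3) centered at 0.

Substitute the inner expansion into the outer series and collect powers.
g(0) = 1
g′(0) = 1/6
g′′(0) = -1/18
g′′′(0) = 1/216
g^(4)(0) = -1/162

-u^4/3888 + u^3/1296 - u^2/36 + u/6 + 1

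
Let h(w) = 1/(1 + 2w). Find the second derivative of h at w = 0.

8

The coefficient of w^2 in the expansion is 4, so h′′(0) = 2! * (4) = 8.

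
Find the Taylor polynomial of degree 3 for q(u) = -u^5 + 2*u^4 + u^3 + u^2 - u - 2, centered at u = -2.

-55*(u + 2)^3 + 123*(u + 2)^2 - 137*(u + 2) + 60

Compute the successive derivatives at the expansion point and divide by k!.
[(u + 2)^0] = 60;  [(u + 2)^1] = -137;  [(u + 2)^2] = 123;  [(u + 2)^3] = -55.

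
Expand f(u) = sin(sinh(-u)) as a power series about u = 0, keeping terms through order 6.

u^5/15 - u

Let u equal the inner series; expand the outer function in u and truncate.
f(0) = 0
f′(0) = -1
f′′(0) = 0
f′′′(0) = 0
f^(4)(0) = 0
f^(5)(0) = 8
f^(6)(0) = 0
Dividing each by k! gives the coefficients c_0, ..., c_6.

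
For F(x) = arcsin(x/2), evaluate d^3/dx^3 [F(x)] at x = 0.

1/8

The coefficient of x^3 in the expansion is 1/48, so F′′′(0) = 3! * (1/48) = 1/8.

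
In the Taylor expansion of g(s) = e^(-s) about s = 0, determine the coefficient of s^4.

[s^0] = 1;  [s^1] = -1;  [s^2] = 1/2;  [s^3] = -1/6;  [s^4] = 1/24.
So c_4 = g^(4)(0)/4! = 1/24.

1/24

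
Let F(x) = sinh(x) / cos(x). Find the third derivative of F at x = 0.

Invert the denominator's series and multiply.
The coefficient of x^3 in the expansion is 2/3, so F′′′(0) = 3! * (2/3) = 4.

4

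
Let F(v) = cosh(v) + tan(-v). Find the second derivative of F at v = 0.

Expand each term separately and add.
The coefficient of v^2 in the expansion is 1/2, so F′′(0) = 2! * (1/2) = 1.

1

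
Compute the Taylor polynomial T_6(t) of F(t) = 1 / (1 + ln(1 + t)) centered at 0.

Expand as Σ (-1)^k u^k with u equal to the inner function's series.

3289*t^6/360 - 347*t^5/60 + 11*t^4/3 - 7*t^3/3 + 3*t^2/2 - t + 1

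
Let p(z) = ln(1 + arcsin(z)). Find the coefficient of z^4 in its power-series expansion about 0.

Compose series: expand the inner function first, then feed it into the outer expansion.
[z^0] = 0;  [z^1] = 1;  [z^2] = -1/2;  [z^3] = 1/2;  [z^4] = -5/12.

-5/12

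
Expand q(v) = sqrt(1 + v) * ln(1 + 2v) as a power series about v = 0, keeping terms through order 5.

Multiply the two series term by term and collect like powers.
[v^0] = 0;  [v^1] = 2;  [v^2] = -1;  [v^3] = 17/12;  [v^4] = -55/24;  [v^5] = 3709/960.

3709*v^5/960 - 55*v^4/24 + 17*v^3/12 - v^2 + 2*v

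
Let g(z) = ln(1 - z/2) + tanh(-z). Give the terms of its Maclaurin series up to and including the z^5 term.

Add the two expansions coefficient-wise.
[z^0] = 0;  [z^1] = -3/2;  [z^2] = -1/8;  [z^3] = 7/24;  [z^4] = -1/64;  [z^5] = -67/480.

-67*z^5/480 - z^4/64 + 7*z^3/24 - z^2/8 - 3*z/2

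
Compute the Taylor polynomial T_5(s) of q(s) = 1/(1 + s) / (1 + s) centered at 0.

Multiply the two series term by term and collect like powers.
q(0) = 1
q′(0) = -2
q′′(0) = 6
q′′′(0) = -24
q^(4)(0) = 120
q^(5)(0) = -720
The Taylor polynomial is Σ q^(k)(0)/k! · s^k.

-6*s^5 + 5*s^4 - 4*s^3 + 3*s^2 - 2*s + 1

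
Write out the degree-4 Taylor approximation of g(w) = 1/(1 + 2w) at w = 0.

g(0) = 1
g′(0) = -2
g′′(0) = 8
g′′′(0) = -48
g^(4)(0) = 384
The Taylor polynomial is Σ g^(k)(0)/k! · w^k.

16*w^4 - 8*w^3 + 4*w^2 - 2*w + 1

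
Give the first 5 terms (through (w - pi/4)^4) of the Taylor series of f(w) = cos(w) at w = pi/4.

sqrt(2)*(w - pi/4)^4/48 + sqrt(2)*(w - pi/4)^3/12 - sqrt(2)*(w - pi/4)^2/4 - sqrt(2)*(w - pi/4)/2 + sqrt(2)/2

Differentiate repeatedly and evaluate at the center.
f(pi/4) = sqrt(2)/2
f′(pi/4) = -sqrt(2)/2
f′′(pi/4) = -sqrt(2)/2
f′′′(pi/4) = sqrt(2)/2
f^(4)(pi/4) = sqrt(2)/2
Dividing each by k! gives the coefficients c_0, ..., c_4.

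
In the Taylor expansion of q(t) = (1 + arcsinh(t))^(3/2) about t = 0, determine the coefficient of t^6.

889/15360

Substitute the inner expansion into the outer series and collect powers.
[t^0] = 1;  [t^1] = 3/2;  [t^2] = 3/8;  [t^3] = -5/16;  [t^4] = -13/128;  [t^5] = 169/1280;  [t^6] = 889/15360.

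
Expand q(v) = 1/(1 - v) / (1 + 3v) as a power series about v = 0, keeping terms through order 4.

61*v^4 - 20*v^3 + 7*v^2 - 2*v + 1

Take the Cauchy product of the two expansions.
q(0) = 1
q′(0) = -2
q′′(0) = 14
q′′′(0) = -120
q^(4)(0) = 1464
The Taylor polynomial is Σ q^(k)(0)/k! · v^k.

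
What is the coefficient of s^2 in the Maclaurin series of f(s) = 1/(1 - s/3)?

Compute the successive derivatives at the expansion point and divide by k!.
f(0) = 1
f′(0) = 1/3
f′′(0) = 2/9
Dividing each by k! gives the coefficients c_0, ..., c_2.

1/9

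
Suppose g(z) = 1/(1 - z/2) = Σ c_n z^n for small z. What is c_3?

1/8

g(0) = 1
g′(0) = 1/2
g′′(0) = 1/2
g′′′(0) = 3/4
Then c_k = g^(k)(0)/k! gives each Taylor coefficient.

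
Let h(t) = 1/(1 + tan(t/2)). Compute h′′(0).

Substitute the inner expansion into the outer series and collect powers.
From the series, [t^2] h = 1/4; multiply by 2! = 2 to get 1/2.

1/2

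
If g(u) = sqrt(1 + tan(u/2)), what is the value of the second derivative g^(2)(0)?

Compose series: expand the inner function first, then feed it into the outer expansion.
From the series, [u^2] g = -1/32; multiply by 2! = 2 to get -1/16.

-1/16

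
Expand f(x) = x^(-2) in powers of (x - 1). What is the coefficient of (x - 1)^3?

-4

f(1) = 1
f′(1) = -2
f′′(1) = 6
f′′′(1) = -24
So c_3 = f′′′(1)/3! = -4.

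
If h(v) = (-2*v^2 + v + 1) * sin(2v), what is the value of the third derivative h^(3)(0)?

Multiply each power in the prefactor through the base expansion.
From the series, [v^3] h = -16/3; multiply by 3! = 6 to get -32.

-32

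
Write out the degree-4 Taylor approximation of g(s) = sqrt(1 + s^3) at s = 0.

Apply the Taylor formula c_k = f^(k)(a)/k!.

s^3/2 + 1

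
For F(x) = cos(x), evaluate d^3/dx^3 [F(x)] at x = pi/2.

1

From the series, [(x - pi/2)^3] F = 1/6; multiply by 3! = 6 to get 1.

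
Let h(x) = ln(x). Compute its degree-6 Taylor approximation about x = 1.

-(x - 1)^6/6 + (x - 1)^5/5 - (x - 1)^4/4 + (x - 1)^3/3 - (x - 1)^2/2 + (x - 1)

Compute the successive derivatives at the expansion point and divide by k!.
h(1) = 0
h′(1) = 1
h′′(1) = -1
h′′′(1) = 2
h^(4)(1) = -6
h^(5)(1) = 24
h^(6)(1) = -120
Then c_k = h^(k)(1)/k! gives each Taylor coefficient.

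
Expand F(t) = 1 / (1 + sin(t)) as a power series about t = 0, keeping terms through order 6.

17*t^6/45 - 61*t^5/120 + 2*t^4/3 - 5*t^3/6 + t^2 - t + 1

Expand as Σ (-1)^k u^k with u equal to the inner function's series.
F(0) = 1
F′(0) = -1
F′′(0) = 2
F′′′(0) = -5
F^(4)(0) = 16
F^(5)(0) = -61
F^(6)(0) = 272
Then c_k = F^(k)(0)/k! gives each Taylor coefficient.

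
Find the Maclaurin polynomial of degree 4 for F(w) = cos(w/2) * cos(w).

Expand each factor separately, then convolve coefficients.
F(0) = 1
F′(0) = 0
F′′(0) = -5/4
F′′′(0) = 0
F^(4)(0) = 41/16
The Taylor polynomial is Σ F^(k)(0)/k! · w^k.

41*w^4/384 - 5*w^2/8 + 1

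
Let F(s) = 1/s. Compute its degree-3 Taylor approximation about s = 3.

Apply the Taylor formula c_k = f^(k)(a)/k!.
[(s - 3)^0] = 1/3;  [(s - 3)^1] = -1/9;  [(s - 3)^2] = 1/27;  [(s - 3)^3] = -1/81.

-(s - 3)^3/81 + (s - 3)^2/27 - (s - 3)/9 + 1/3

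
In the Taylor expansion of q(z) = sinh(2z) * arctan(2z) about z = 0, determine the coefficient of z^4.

Write out both Maclaurin series and multiply, keeping only the needed powers.
[z^0] = 0;  [z^1] = 0;  [z^2] = 4;  [z^3] = 0;  [z^4] = -8/3.

-8/3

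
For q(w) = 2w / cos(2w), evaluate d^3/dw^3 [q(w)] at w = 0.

Invert the denominator's series and multiply.
From the series, [w^3] q = 4; multiply by 3! = 6 to get 24.

24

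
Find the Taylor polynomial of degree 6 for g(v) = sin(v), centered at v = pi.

[(v - pi)^0] = 0;  [(v - pi)^1] = -1;  [(v - pi)^2] = 0;  [(v - pi)^3] = 1/6;  [(v - pi)^4] = 0;  [(v - pi)^5] = -1/120;  [(v - pi)^6] = 0.

-(v - pi)^5/120 + (v - pi)^3/6 - (v - pi)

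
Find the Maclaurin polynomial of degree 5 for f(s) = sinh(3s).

Use the known series and substitute for the argument.
f(0) = 0
f′(0) = 3
f′′(0) = 0
f′′′(0) = 27
f^(4)(0) = 0
f^(5)(0) = 243
Dividing each by k! gives the coefficients c_0, ..., c_5.

81*s^5/40 + 9*s^3/2 + 3*s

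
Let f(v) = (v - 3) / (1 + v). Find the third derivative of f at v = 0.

Shift and add copies of the series according to the polynomial's terms.
The coefficient of v^3 in the expansion is 4, so f′′′(0) = 3! * (4) = 24.

24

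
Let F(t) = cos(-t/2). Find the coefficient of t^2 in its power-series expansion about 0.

F(0) = 1
F′(0) = 0
F′′(0) = -1/4
So c_2 = F′′(0)/2! = -1/8.

-1/8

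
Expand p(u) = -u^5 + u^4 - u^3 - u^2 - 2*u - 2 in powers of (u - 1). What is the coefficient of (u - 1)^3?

-7

p(1) = -6
p′(1) = -8
p′′(1) = -16
p′′′(1) = -42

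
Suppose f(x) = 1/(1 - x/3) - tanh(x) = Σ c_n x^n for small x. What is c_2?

Add the two expansions coefficient-wise.
[x^0] = 1;  [x^1] = -2/3;  [x^2] = 1/9.
So c_2 = f′′(0)/2! = 1/9.

1/9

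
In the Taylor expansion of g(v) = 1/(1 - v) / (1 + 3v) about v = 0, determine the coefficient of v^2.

Write out both Maclaurin series and multiply, keeping only the needed powers.
g(0) = 1
g′(0) = -2
g′′(0) = 14
So c_2 = g′′(0)/2! = 7.

7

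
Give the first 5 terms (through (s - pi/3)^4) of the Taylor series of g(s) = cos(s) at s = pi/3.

Differentiate repeatedly and evaluate at the center.

(s - pi/3)^4/48 + sqrt(3)*(s - pi/3)^3/12 - (s - pi/3)^2/4 - sqrt(3)*(s - pi/3)/2 + 1/2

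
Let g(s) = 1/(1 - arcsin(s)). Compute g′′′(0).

7

Compose series: expand the inner function first, then feed it into the outer expansion.
From the series, [s^3] g = 7/6; multiply by 3! = 6 to get 7.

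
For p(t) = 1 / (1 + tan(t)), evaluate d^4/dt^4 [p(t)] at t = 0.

40

Write 1/(1+u) = 1 - u + u^2 - u^3 + ... and substitute the series for u.
From the series, [t^4] p = 5/3; multiply by 4! = 24 to get 40.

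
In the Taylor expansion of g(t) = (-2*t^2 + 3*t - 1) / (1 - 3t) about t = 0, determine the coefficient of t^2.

-2

Shift and add copies of the series according to the polynomial's terms.
g(0) = -1
g′(0) = 0
g′′(0) = -4
So c_2 = g′′(0)/2! = -2.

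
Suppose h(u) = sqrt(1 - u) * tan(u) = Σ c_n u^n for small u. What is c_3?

Expand each factor separately, then convolve coefficients.
So c_3 = h′′′(0)/3! = 5/24.

5/24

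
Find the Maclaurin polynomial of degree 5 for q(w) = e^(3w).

81*w^5/40 + 27*w^4/8 + 9*w^3/2 + 9*w^2/2 + 3*w + 1

Use the known series and substitute for the argument.
[w^0] = 1;  [w^1] = 3;  [w^2] = 9/2;  [w^3] = 9/2;  [w^4] = 27/8;  [w^5] = 81/40.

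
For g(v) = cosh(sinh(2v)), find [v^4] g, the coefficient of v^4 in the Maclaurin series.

Let u equal the inner series; expand the outer function in u and truncate.
g(0) = 1
g′(0) = 0
g′′(0) = 4
g′′′(0) = 0
g^(4)(0) = 80

10/3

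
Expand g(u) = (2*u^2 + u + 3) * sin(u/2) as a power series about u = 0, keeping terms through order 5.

-157*u^5/3840 - u^4/48 + 15*u^3/16 + u^2/2 + 3*u/2

Shift and add copies of the series according to the polynomial's terms.
g(0) = 0
g′(0) = 3/2
g′′(0) = 1
g′′′(0) = 45/8
g^(4)(0) = -1/2
g^(5)(0) = -157/32
Then c_k = g^(k)(0)/k! gives each Taylor coefficient.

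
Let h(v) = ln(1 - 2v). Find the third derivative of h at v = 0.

-16

The coefficient of v^3 in the expansion is -8/3, so h′′′(0) = 3! * (-8/3) = -16.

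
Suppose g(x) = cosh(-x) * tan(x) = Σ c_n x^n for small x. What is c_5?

Write out both Maclaurin series and multiply, keeping only the needed powers.
g(0) = 0
g′(0) = 1
g′′(0) = 0
g′′′(0) = 5
g^(4)(0) = 0
g^(5)(0) = 41
So c_5 = g^(5)(0)/5! = 41/120.

41/120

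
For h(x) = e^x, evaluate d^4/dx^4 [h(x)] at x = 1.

e

The coefficient of (x - 1)^4 in the expansion is e/24, so h^(4)(1) = 4! * (e/24) = e.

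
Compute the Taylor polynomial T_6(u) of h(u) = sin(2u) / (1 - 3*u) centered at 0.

Multiply the numerator's expansion by the denominator's geometric series.
[u^0] = 0;  [u^1] = 2;  [u^2] = 6;  [u^3] = 50/3;  [u^4] = 50;  [u^5] = 2254/15;  [u^6] = 2254/5.

2254*u^6/5 + 2254*u^5/15 + 50*u^4 + 50*u^3/3 + 6*u^2 + 2*u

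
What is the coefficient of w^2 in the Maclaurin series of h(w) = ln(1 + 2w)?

-2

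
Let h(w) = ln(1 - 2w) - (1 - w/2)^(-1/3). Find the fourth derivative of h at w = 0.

-15587/162

Combine the two series term by term.
From the series, [w^4] h = -15587/3888; multiply by 4! = 24 to get -15587/162.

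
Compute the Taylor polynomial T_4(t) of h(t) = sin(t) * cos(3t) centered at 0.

-14*t^3/3 + t

Take the Cauchy product of the two expansions.
h(0) = 0
h′(0) = 1
h′′(0) = 0
h′′′(0) = -28
h^(4)(0) = 0
The Taylor polynomial is Σ h^(k)(0)/k! · t^k.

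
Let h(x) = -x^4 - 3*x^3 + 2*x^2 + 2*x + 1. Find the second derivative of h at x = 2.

The coefficient of (x - 2)^2 in the expansion is -40, so h′′(2) = 2! * (-40) = -80.

-80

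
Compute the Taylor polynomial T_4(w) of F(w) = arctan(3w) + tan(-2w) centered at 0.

-35*w^3/3 + w

Expand each term separately and add.
F(0) = 0
F′(0) = 1
F′′(0) = 0
F′′′(0) = -70
F^(4)(0) = 0
The Taylor polynomial is Σ F^(k)(0)/k! · w^k.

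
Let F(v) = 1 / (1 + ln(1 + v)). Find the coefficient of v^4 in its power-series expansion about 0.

11/3

Write 1/(1+u) = 1 - u + u^2 - u^3 + ... and substitute the series for u.
F(0) = 1
F′(0) = -1
F′′(0) = 3
F′′′(0) = -14
F^(4)(0) = 88
So c_4 = F^(4)(0)/4! = 11/3.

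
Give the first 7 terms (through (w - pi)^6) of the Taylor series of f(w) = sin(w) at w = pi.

-(w - pi)^5/120 + (w - pi)^3/6 - (w - pi)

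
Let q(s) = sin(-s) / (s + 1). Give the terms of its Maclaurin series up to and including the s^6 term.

101*s^6/120 - 101*s^5/120 + 5*s^4/6 - 5*s^3/6 + s^2 - s

Multiply the numerator's expansion by the denominator's geometric series.
[s^0] = 0;  [s^1] = -1;  [s^2] = 1;  [s^3] = -5/6;  [s^4] = 5/6;  [s^5] = -101/120;  [s^6] = 101/120.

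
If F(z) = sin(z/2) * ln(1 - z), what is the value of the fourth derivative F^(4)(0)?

-7/2

Write out both Maclaurin series and multiply, keeping only the needed powers.
The coefficient of z^4 in the expansion is -7/48, so F^(4)(0) = 4! * (-7/48) = -7/2.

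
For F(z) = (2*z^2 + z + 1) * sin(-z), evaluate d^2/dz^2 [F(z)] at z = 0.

-2

Shift and add copies of the series according to the polynomial's terms.
The coefficient of z^2 in the expansion is -1, so F′′(0) = 2! * (-1) = -2.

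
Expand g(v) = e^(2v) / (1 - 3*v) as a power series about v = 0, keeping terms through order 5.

Expand 1/(denominator) as a geometric series and multiply by the numerator's series.
g(0) = 1
g′(0) = 5
g′′(0) = 34
g′′′(0) = 314
g^(4)(0) = 3784
g^(5)(0) = 56792

7099*v^5/15 + 473*v^4/3 + 157*v^3/3 + 17*v^2 + 5*v + 1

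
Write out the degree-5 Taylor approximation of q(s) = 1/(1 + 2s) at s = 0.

[s^0] = 1;  [s^1] = -2;  [s^2] = 4;  [s^3] = -8;  [s^4] = 16;  [s^5] = -32.

-32*s^5 + 16*s^4 - 8*s^3 + 4*s^2 - 2*s + 1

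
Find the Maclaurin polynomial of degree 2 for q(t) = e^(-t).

t^2/2 - t + 1

q(0) = 1
q′(0) = -1
q′′(0) = 1
The Taylor polynomial is Σ q^(k)(0)/k! · t^k.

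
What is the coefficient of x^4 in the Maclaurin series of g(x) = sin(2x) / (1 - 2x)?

40/3

Take the Cauchy product of the two expansions.
[x^0] = 0;  [x^1] = 2;  [x^2] = 4;  [x^3] = 20/3;  [x^4] = 40/3.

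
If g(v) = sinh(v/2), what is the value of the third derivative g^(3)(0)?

From the series, [v^3] g = 1/48; multiply by 3! = 6 to get 1/8.

1/8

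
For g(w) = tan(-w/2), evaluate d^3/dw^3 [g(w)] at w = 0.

The coefficient of w^3 in the expansion is -1/24, so g′′′(0) = 3! * (-1/24) = -1/4.

-1/4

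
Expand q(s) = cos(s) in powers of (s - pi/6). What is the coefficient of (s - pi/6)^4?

q(pi/6) = sqrt(3)/2
q′(pi/6) = -1/2
q′′(pi/6) = -sqrt(3)/2
q′′′(pi/6) = 1/2
q^(4)(pi/6) = sqrt(3)/2
The Taylor polynomial is Σ q^(k)(pi/6)/k! · (s - pi/6)^k.

sqrt(3)/48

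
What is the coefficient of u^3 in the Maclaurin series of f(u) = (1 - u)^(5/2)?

-5/16

Apply the Taylor formula c_k = f^(k)(a)/k!.
So c_3 = f′′′(0)/3! = -5/16.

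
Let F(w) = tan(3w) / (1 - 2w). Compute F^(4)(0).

Expand each factor separately, then convolve coefficients.
The coefficient of w^4 in the expansion is 42, so F^(4)(0) = 4! * (42) = 1008.

1008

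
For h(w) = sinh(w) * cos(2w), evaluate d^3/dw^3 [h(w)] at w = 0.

-11

Expand each factor separately, then convolve coefficients.
The coefficient of w^3 in the expansion is -11/6, so h′′′(0) = 3! * (-11/6) = -11.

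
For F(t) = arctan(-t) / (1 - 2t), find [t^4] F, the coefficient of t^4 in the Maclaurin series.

Write out both Maclaurin series and multiply, keeping only the needed powers.
F(0) = 0
F′(0) = -1
F′′(0) = -4
F′′′(0) = -22
F^(4)(0) = -176
Dividing each by k! gives the coefficients c_0, ..., c_4.

-22/3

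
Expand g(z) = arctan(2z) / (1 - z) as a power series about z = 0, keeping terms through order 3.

-2*z^3/3 + 2*z^2 + 2*z

Expand 1/(denominator) as a geometric series and multiply by the numerator's series.
g(0) = 0
g′(0) = 2
g′′(0) = 4
g′′′(0) = -4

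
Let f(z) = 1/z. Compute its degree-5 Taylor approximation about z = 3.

[(z - 3)^0] = 1/3;  [(z - 3)^1] = -1/9;  [(z - 3)^2] = 1/27;  [(z - 3)^3] = -1/81;  [(z - 3)^4] = 1/243;  [(z - 3)^5] = -1/729.

-(z - 3)^5/729 + (z - 3)^4/243 - (z - 3)^3/81 + (z - 3)^2/27 - (z - 3)/9 + 1/3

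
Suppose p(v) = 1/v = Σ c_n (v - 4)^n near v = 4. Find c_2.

1/64

Differentiate repeatedly and evaluate at the center.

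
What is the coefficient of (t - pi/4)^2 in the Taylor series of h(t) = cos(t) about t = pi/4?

-sqrt(2)/4

Use the known series and substitute for the argument.
So c_2 = h′′(pi/4)/2! = -sqrt(2)/4.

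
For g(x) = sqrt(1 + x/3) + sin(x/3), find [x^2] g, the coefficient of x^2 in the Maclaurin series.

-1/72

Add the two expansions coefficient-wise.
g(0) = 1
g′(0) = 1/2
g′′(0) = -1/36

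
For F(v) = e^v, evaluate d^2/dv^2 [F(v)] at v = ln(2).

2

The coefficient of (v - ln(2))^2 in the expansion is 1, so F′′(ln(2)) = 2! * (1) = 2.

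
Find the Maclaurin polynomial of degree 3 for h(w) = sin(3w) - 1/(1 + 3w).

45*w^3/2 - 9*w^2 + 6*w - 1

Expand each term separately and add.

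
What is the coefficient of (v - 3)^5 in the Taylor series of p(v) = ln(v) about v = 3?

1/1215

p(3) = ln(3)
p′(3) = 1/3
p′′(3) = -1/9
p′′′(3) = 2/27
p^(4)(3) = -2/27
p^(5)(3) = 8/81
So c_5 = p^(5)(3)/5! = 1/1215.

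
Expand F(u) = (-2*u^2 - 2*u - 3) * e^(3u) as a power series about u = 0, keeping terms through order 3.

Multiply each power in the prefactor through the base expansion.
[u^0] = -3;  [u^1] = -11;  [u^2] = -43/2;  [u^3] = -57/2.

-57*u^3/2 - 43*u^2/2 - 11*u - 3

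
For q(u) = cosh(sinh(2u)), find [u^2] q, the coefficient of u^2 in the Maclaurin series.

Substitute the inner expansion into the outer series and collect powers.
q(0) = 1
q′(0) = 0
q′′(0) = 4

2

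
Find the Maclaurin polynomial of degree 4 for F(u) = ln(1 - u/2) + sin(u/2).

Expand each term separately and add.
[u^0] = 0;  [u^1] = 0;  [u^2] = -1/8;  [u^3] = -1/16;  [u^4] = -1/64.

-u^4/64 - u^3/16 - u^2/8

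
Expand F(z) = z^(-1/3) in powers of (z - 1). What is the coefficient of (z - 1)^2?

F(1) = 1
F′(1) = -1/3
F′′(1) = 4/9
So c_2 = F′′(1)/2! = 2/9.

2/9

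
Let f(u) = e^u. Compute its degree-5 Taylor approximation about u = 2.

(u - 2)^5*e^(2)/120 + (u - 2)^4*e^(2)/24 + (u - 2)^3*e^(2)/6 + (u - 2)^2*e^(2)/2 + (u - 2)*e^(2) + e^(2)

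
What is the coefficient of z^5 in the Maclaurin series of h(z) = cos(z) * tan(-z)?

-1/120

Take the Cauchy product of the two expansions.
[z^0] = 0;  [z^1] = -1;  [z^2] = 0;  [z^3] = 1/6;  [z^4] = 0;  [z^5] = -1/120.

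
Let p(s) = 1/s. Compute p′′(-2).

Use the known series and substitute for the argument.
The coefficient of (s + 2)^2 in the expansion is -1/8, so p′′(-2) = 2! * (-1/8) = -1/4.

-1/4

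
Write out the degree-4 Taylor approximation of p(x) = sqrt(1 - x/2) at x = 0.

p(0) = 1
p′(0) = -1/4
p′′(0) = -1/16
p′′′(0) = -3/64
p^(4)(0) = -15/256

-5*x^4/2048 - x^3/128 - x^2/32 - x/4 + 1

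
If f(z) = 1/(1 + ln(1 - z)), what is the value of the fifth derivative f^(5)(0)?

Let u equal the inner series; expand the outer function in u and truncate.
From the series, [z^5] f = 347/60; multiply by 5! = 120 to get 694.

694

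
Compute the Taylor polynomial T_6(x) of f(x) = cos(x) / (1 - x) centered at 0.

Use 1/(1 - r) = Σ r^k on the denominator, then take the Cauchy product.
[x^0] = 1;  [x^1] = 1;  [x^2] = 1/2;  [x^3] = 1/2;  [x^4] = 13/24;  [x^5] = 13/24;  [x^6] = 389/720.

389*x^6/720 + 13*x^5/24 + 13*x^4/24 + x^3/2 + x^2/2 + x + 1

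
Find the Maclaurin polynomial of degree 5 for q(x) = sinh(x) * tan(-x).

-x^4/2 - x^2

Multiply the two series term by term and collect like powers.
[x^0] = 0;  [x^1] = 0;  [x^2] = -1;  [x^3] = 0;  [x^4] = -1/2;  [x^5] = 0.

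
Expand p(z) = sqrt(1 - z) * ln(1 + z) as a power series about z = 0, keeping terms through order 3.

11*z^3/24 - z^2 + z

Multiply the two series term by term and collect like powers.
p(0) = 0
p′(0) = 1
p′′(0) = -2
p′′′(0) = 11/4
Dividing each by k! gives the coefficients c_0, ..., c_3.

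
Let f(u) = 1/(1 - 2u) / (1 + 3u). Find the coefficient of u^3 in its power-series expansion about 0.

-13

Write out both Maclaurin series and multiply, keeping only the needed powers.
[u^0] = 1;  [u^1] = -1;  [u^2] = 7;  [u^3] = -13.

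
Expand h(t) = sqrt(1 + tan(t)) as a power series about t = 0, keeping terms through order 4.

Substitute the inner expansion into the outer series and collect powers.
h(0) = 1
h′(0) = 1/2
h′′(0) = -1/4
h′′′(0) = 11/8
h^(4)(0) = -47/16
Dividing each by k! gives the coefficients c_0, ..., c_4.

-47*t^4/384 + 11*t^3/48 - t^2/8 + t/2 + 1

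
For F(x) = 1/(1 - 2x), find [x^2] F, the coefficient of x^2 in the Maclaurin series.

Differentiate repeatedly and evaluate at the center.
[x^0] = 1;  [x^1] = 2;  [x^2] = 4.
So c_2 = F′′(0)/2! = 4.

4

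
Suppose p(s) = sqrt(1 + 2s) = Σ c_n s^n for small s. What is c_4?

-5/8

Apply the Taylor formula c_k = f^(k)(a)/k!.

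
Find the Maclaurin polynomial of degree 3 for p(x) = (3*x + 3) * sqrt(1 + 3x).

27*x^3/16 + 9*x^2/8 + 15*x/2 + 3

Distribute the polynomial across the series and collect like powers.
[x^0] = 3;  [x^1] = 15/2;  [x^2] = 9/8;  [x^3] = 27/16.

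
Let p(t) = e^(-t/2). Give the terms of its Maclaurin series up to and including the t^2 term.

p(0) = 1
p′(0) = -1/2
p′′(0) = 1/4
The Taylor polynomial is Σ p^(k)(0)/k! · t^k.

t^2/8 - t/2 + 1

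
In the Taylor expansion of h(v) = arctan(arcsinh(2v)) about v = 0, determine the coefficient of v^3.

-4

Compose series: expand the inner function first, then feed it into the outer expansion.
[v^0] = 0;  [v^1] = 2;  [v^2] = 0;  [v^3] = -4.
So c_3 = h′′′(0)/3! = -4.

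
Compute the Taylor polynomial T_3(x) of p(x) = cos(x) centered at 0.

[x^0] = 1;  [x^1] = 0;  [x^2] = -1/2;  [x^3] = 0.

1 - x^2/2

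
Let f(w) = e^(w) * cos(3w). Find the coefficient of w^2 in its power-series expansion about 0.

Write out both Maclaurin series and multiply, keeping only the needed powers.
f(0) = 1
f′(0) = 1
f′′(0) = -8
Then c_k = f^(k)(0)/k! gives each Taylor coefficient.

-4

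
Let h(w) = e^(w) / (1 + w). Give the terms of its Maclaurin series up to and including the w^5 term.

Multiply the two series term by term and collect like powers.
[w^0] = 1;  [w^1] = 0;  [w^2] = 1/2;  [w^3] = -1/3;  [w^4] = 3/8;  [w^5] = -11/30.

-11*w^5/30 + 3*w^4/8 - w^3/3 + w^2/2 + 1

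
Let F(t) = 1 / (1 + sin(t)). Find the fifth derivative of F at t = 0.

Use the geometric series for the reciprocal, then substitute.
From the series, [t^5] F = -61/120; multiply by 5! = 120 to get -61.

-61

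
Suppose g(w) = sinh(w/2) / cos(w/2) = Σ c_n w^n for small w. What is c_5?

Divide the numerator series by the denominator series (power-series long division).
g(0) = 0
g′(0) = 1/2
g′′(0) = 0
g′′′(0) = 1/2
g^(4)(0) = 0
g^(5)(0) = 9/8
The Taylor polynomial is Σ g^(k)(0)/k! · w^k.

3/320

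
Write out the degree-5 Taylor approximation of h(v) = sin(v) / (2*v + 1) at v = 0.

1841*v^5/120 - 23*v^4/3 + 23*v^3/6 - 2*v^2 + v

Expand 1/(denominator) as a geometric series and multiply by the numerator's series.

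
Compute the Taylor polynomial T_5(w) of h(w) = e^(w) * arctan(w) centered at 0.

Take the Cauchy product of the two expansions.
h(0) = 0
h′(0) = 1
h′′(0) = 2
h′′′(0) = 1
h^(4)(0) = -4
h^(5)(0) = 9

3*w^5/40 - w^4/6 + w^3/6 + w^2 + w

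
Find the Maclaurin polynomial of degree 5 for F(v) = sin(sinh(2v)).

-32*v^5/15 + 2*v

Compose series: expand the inner function first, then feed it into the outer expansion.
F(0) = 0
F′(0) = 2
F′′(0) = 0
F′′′(0) = 0
F^(4)(0) = 0
F^(5)(0) = -256
The Taylor polynomial is Σ F^(k)(0)/k! · v^k.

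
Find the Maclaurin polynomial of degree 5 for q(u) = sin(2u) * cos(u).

61*u^5/60 - 7*u^3/3 + 2*u

Multiply the two series term by term and collect like powers.
q(0) = 0
q′(0) = 2
q′′(0) = 0
q′′′(0) = -14
q^(4)(0) = 0
q^(5)(0) = 122
The Taylor polynomial is Σ q^(k)(0)/k! · u^k.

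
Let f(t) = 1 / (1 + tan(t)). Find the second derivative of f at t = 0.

2

Use the geometric series for the reciprocal, then substitute.
The coefficient of t^2 in the expansion is 1, so f′′(0) = 2! * (1) = 2.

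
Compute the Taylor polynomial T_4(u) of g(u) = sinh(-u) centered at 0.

-u^3/6 - u

Differentiate repeatedly and evaluate at the center.
[u^0] = 0;  [u^1] = -1;  [u^2] = 0;  [u^3] = -1/6;  [u^4] = 0.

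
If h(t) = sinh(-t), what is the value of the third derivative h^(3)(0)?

-1

The coefficient of t^3 in the expansion is -1/6, so h′′′(0) = 3! * (-1/6) = -1.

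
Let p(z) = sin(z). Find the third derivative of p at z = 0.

Use the known series and substitute for the argument.
From the series, [z^3] p = -1/6; multiply by 3! = 6 to get -1.

-1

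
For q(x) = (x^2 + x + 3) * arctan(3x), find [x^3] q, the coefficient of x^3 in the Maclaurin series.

-24

Distribute the polynomial across the series and collect like powers.
q(0) = 0
q′(0) = 9
q′′(0) = 6
q′′′(0) = -144
So c_3 = q′′′(0)/3! = -24.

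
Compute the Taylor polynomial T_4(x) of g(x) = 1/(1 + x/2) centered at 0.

Apply the Taylor formula c_k = f^(k)(a)/k!.

x^4/16 - x^3/8 + x^2/4 - x/2 + 1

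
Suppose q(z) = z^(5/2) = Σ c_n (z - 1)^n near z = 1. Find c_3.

Use the known series and substitute for the argument.
q(1) = 1
q′(1) = 5/2
q′′(1) = 15/4
q′′′(1) = 15/8
So c_3 = q′′′(1)/3! = 5/16.

5/16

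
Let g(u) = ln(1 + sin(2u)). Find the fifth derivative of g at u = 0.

160

Let u equal the inner series; expand the outer function in u and truncate.
The coefficient of u^5 in the expansion is 4/3, so g^(5)(0) = 5! * (4/3) = 160.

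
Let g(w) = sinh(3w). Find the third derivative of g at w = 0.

Use the known series and substitute for the argument.
From the series, [w^3] g = 9/2; multiply by 3! = 6 to get 27.

27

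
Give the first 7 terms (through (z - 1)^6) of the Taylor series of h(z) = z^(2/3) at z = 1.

[(z - 1)^0] = 1;  [(z - 1)^1] = 2/3;  [(z - 1)^2] = -1/9;  [(z - 1)^3] = 4/81;  [(z - 1)^4] = -7/243;  [(z - 1)^5] = 14/729;  [(z - 1)^6] = -91/6561.

-91*(z - 1)^6/6561 + 14*(z - 1)^5/729 - 7*(z - 1)^4/243 + 4*(z - 1)^3/81 - (z - 1)^2/9 + 2*(z - 1)/3 + 1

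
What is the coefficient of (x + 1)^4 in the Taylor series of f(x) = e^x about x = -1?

Differentiate repeatedly and evaluate at the center.
f(-1) = e^(-1)
f′(-1) = e^(-1)
f′′(-1) = e^(-1)
f′′′(-1) = e^(-1)
f^(4)(-1) = e^(-1)
So c_4 = f^(4)(-1)/4! = e^(-1)/24.

e^(-1)/24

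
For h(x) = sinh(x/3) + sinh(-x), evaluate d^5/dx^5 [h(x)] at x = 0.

-242/243

Expand each term separately and add.
The coefficient of x^5 in the expansion is -121/14580, so h^(5)(0) = 5! * (-121/14580) = -242/243.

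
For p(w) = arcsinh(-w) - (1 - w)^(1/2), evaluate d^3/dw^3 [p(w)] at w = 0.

11/8

Add the two expansions coefficient-wise.
The coefficient of w^3 in the expansion is 11/48, so p′′′(0) = 3! * (11/48) = 11/8.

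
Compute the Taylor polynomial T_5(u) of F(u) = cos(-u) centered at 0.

u^4/24 - u^2/2 + 1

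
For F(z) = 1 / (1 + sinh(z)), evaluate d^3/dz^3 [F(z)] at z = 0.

-7

Write 1/(1+u) = 1 - u + u^2 - u^3 + ... and substitute the series for u.
From the series, [z^3] F = -7/6; multiply by 3! = 6 to get -7.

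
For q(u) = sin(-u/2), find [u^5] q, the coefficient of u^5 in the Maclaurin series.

-1/3840

q(0) = 0
q′(0) = -1/2
q′′(0) = 0
q′′′(0) = 1/8
q^(4)(0) = 0
q^(5)(0) = -1/32
Then c_k = q^(k)(0)/k! gives each Taylor coefficient.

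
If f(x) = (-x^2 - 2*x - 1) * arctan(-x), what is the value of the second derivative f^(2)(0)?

Distribute the polynomial across the series and collect like powers.
From the series, [x^2] f = 2; multiply by 2! = 2 to get 4.

4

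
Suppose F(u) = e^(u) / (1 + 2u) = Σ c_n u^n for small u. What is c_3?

Write out both Maclaurin series and multiply, keeping only the needed powers.
F(0) = 1
F′(0) = -1
F′′(0) = 5
F′′′(0) = -29
So c_3 = F′′′(0)/3! = -29/6.

-29/6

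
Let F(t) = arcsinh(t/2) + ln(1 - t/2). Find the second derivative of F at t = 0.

-1/4

Add the two expansions coefficient-wise.
The coefficient of t^2 in the expansion is -1/8, so F′′(0) = 2! * (-1/8) = -1/4.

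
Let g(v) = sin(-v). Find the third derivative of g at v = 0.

Apply the Taylor formula c_k = f^(k)(a)/k!.
The coefficient of v^3 in the expansion is 1/6, so g′′′(0) = 3! * (1/6) = 1.

1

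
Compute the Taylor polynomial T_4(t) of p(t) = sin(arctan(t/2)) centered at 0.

-t^3/16 + t/2

Substitute the inner expansion into the outer series and collect powers.
[t^0] = 0;  [t^1] = 1/2;  [t^2] = 0;  [t^3] = -1/16;  [t^4] = 0.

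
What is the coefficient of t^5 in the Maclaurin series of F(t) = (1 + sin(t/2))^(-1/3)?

-1201/933120

Substitute the inner expansion into the outer series and collect powers.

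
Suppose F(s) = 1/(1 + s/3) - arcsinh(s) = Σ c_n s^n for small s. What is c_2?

1/9

Combine the two series term by term.
F(0) = 1
F′(0) = -4/3
F′′(0) = 2/9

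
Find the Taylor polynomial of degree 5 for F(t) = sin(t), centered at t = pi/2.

(t - pi/2)^4/24 - (t - pi/2)^2/2 + 1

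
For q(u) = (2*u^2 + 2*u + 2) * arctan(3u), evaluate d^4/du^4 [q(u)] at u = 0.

Shift and add copies of the series according to the polynomial's terms.
From the series, [u^4] q = -18; multiply by 4! = 24 to get -432.

-432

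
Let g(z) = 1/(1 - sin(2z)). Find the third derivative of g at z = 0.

Let u equal the inner series; expand the outer function in u and truncate.
The coefficient of z^3 in the expansion is 20/3, so g′′′(0) = 3! * (20/3) = 40.

40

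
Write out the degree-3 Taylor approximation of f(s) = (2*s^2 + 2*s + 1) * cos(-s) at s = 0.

-s^3 + 3*s^2/2 + 2*s + 1

Multiply each power in the prefactor through the base expansion.
f(0) = 1
f′(0) = 2
f′′(0) = 3
f′′′(0) = -6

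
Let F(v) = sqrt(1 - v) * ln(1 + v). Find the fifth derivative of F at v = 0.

529/16

Expand each factor separately, then convolve coefficients.
The coefficient of v^5 in the expansion is 529/1920, so F^(5)(0) = 5! * (529/1920) = 529/16.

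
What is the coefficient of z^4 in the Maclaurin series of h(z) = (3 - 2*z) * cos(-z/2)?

1/128

Multiply each power in the prefactor through the base expansion.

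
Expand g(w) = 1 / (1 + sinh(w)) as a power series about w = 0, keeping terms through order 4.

4*w^4/3 - 7*w^3/6 + w^2 - w + 1

Use the geometric series for the reciprocal, then substitute.
g(0) = 1
g′(0) = -1
g′′(0) = 2
g′′′(0) = -7
g^(4)(0) = 32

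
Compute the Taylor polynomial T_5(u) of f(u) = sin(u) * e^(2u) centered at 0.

41*u^5/120 + u^4 + 11*u^3/6 + 2*u^2 + u

Take the Cauchy product of the two expansions.
f(0) = 0
f′(0) = 1
f′′(0) = 4
f′′′(0) = 11
f^(4)(0) = 24
f^(5)(0) = 41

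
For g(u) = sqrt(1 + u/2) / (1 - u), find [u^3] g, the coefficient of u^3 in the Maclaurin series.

Expand each factor separately, then convolve coefficients.
[u^0] = 1;  [u^1] = 5/4;  [u^2] = 39/32;  [u^3] = 157/128.

157/128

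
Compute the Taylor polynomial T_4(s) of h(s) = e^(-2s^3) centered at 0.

1 - 2*s^3

h(0) = 1
h′(0) = 0
h′′(0) = 0
h′′′(0) = -12
h^(4)(0) = 0
The Taylor polynomial is Σ h^(k)(0)/k! · s^k.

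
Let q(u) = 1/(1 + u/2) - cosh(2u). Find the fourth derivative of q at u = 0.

-29/2

Combine the two series term by term.
From the series, [u^4] q = -29/48; multiply by 4! = 24 to get -29/2.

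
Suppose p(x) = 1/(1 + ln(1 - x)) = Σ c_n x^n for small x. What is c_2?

Let u equal the inner series; expand the outer function in u and truncate.
So c_2 = p′′(0)/2! = 3/2.

3/2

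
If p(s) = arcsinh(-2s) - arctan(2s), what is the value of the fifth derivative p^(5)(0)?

Expand each term separately and add.
The coefficient of s^5 in the expansion is -44/5, so p^(5)(0) = 5! * (-44/5) = -1056.

-1056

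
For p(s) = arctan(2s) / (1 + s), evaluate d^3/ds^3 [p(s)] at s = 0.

Multiply the two series term by term and collect like powers.
The coefficient of s^3 in the expansion is -2/3, so p′′′(0) = 3! * (-2/3) = -4.

-4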